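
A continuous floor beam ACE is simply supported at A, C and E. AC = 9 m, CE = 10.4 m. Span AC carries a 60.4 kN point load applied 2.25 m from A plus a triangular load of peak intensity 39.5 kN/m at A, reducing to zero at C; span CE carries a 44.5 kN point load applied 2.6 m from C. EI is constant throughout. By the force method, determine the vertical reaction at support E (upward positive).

Release continuity at C by inserting a hinge; the redundant is the internal moment M_C. The primary structure is two simply-supported spans AC and CE.
Discontinuity in slope at C on the released structure — sum the simple-span end rotations:
  span AC: point load 60.4 at a = 2.25: Pab(L + a)/(6LEI) = 191.1/EI
  span AC: triangular load, peak 39.5: 7w₀L³/(360EI) = 559.9/EI
  span CE: point load 44.5 at a = 2.6: Pab(L + b)/(6LEI) = 263.2/EI
  relative rotation θ_0 = (751 + 263.2)/EI = 1014/EI
A unit hogging moment at C produces rotation L₁/(3EI) + L₂/(3EI) = 6.467/EI.
Slope continuity at C: θ_0 = M_C·6.467/EI, so M_C = 1014/6.467 = 156.8 kN·m (hogging).
Span CE, ΣM about E: R_C^{CE}·10.4 = 347.1 + 156.8, so R_C^{CE} = 48.46 kN and R_E = 44.5 − 48.46 = -3.956 kN.

R_E = -3.956 kN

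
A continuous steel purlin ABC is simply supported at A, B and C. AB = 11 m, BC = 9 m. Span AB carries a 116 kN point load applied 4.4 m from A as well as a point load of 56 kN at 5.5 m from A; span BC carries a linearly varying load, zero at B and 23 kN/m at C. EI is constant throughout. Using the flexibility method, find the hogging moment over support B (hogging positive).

M_B = 230.3 kN·m

Take M_B as the redundant. Released structure: two simple spans AB and BC with a hinge at B.
Discontinuity in slope at B on the released structure — sum the simple-span end rotations:
  span AB: point load 116 at a = 4.4: Pab(L + a)/(6LEI) = 786/EI
  span AB: point load 56 at a = 5.5: Pab(L + a)/(6LEI) = 423.5/EI
  span BC: triangular load, peak 23: 7w₀L³/(360EI) = 326/EI
  relative rotation θ_0 = (1210 + 326)/EI = 1536/EI
A unit hogging moment at B produces rotation L₁/(3EI) + L₂/(3EI) = 6.667/EI.
Compatibility: M_B·(L₁+L₂)/(3EI) = θ_0, giving M_B = 230.3 kN·m (hogging).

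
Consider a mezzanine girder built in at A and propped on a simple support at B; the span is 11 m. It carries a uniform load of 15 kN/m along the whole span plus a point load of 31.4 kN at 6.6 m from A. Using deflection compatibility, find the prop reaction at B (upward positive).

Take the reaction at B as the redundant and release it; the primary structure is a cantilever fixed at A.
Downward deflection at the released point B due to the loads:
  UDL 15: wL⁴/(8EI) = 27452/EI
  point load 31.4 at a = 6.6: Pa²(3L − a)/(6EI) = 6018/EI
  δ_0 = 33470/EI
Flexibility coefficient — unit upward force at B: δ_{BB} = L³/(3EI) = 443.7/EI.
Compatibility at B: δ_0 − R_B·δ_{BB} = 0, so R_B = 33470/443.7 = 75.44 kN.

R_B = 75.44 kN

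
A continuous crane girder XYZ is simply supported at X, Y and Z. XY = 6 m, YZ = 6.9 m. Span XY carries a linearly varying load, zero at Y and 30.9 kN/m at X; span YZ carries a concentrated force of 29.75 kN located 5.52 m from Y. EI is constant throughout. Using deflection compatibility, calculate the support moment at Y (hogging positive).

Take M_Y as the redundant. Released structure: two simple spans XY and YZ with a hinge at Y.
Discontinuity in slope at Y on the released structure — sum the simple-span end rotations:
  span XY: triangular load, peak 30.9: 7w₀L³/(360EI) = 129.8/EI
  span YZ: point load 29.75 at a = 5.52: Pab(L + b)/(6LEI) = 45.32/EI
  relative rotation θ_0 = (129.8 + 45.32)/EI = 175.1/EI
A unit hogging moment at Y produces rotation L₁/(3EI) + L₂/(3EI) = 4.3/EI.
Slope continuity at Y: θ_0 = M_Y·4.3/EI, so M_Y = 175.1/4.3 = 40.72 kN·m (hogging).

M_Y = 40.72 kN·m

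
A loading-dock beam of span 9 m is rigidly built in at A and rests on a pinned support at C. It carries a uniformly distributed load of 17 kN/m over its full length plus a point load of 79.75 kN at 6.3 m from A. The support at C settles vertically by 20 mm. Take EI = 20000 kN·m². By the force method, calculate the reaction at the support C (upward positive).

Remove the prop at C; the released (primary) structure is a cantilever built in at A.
Deflection at C on the released cantilever, summing each load's contribution:
  UDL 17: wL⁴/(8EI) = 13942/EI
  point load 79.75 at a = 6.3: Pa²(3L − a)/(6EI) = 10920/EI
  δ_0 = 24862/EI
Flexibility coefficient — unit upward force at C: δ_{CC} = L³/(3EI) = 243/EI.
With EI = 20000 kN·m²: δ_0 = 1.2431 m and δ_{CC} = 0.01215 m/kN.
Compatibility — the beam at C must follow the support down by 0.02 m: δ_0 − R_C·δ_{CC} = 0.02, so R_C = (1.2431 − 0.02)/0.01215 = 100.7 kN.

R_C = 100.7 kN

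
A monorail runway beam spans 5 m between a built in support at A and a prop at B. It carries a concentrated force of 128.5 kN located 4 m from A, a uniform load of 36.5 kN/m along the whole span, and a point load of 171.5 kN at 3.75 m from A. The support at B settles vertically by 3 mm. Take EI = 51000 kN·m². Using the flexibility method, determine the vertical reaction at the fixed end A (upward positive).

Take the reaction at B as the redundant and release it; the primary structure is a cantilever fixed at A.
Downward deflection at the released point B due to the loads:
  point load 128.5 at a = 4: Pa²(3L − a)/(6EI) = 3769/EI
  UDL 36.5: wL⁴/(8EI) = 2852/EI
  point load 171.5 at a = 3.75: Pa²(3L − a)/(6EI) = 4522/EI
  δ_0 = 11143/EI
Tip deflection under a unit load at B: L³/(3EI) = 41.67/EI.
With EI = 51000 kN·m²: δ_0 = 0.21849 m and δ_{BB} = 0.000817 m/kN.
Compatibility — the beam at B must follow the support down by 0.003 m: δ_0 − R_B·δ_{BB} = 0.003, so R_B = (0.21849 − 0.003)/0.000817 = 263.8 kN.
Vertical equilibrium: R_A = ΣP − R_B = 482.5 − 263.8 = 218.7 kN.

R_A = 218.7 kN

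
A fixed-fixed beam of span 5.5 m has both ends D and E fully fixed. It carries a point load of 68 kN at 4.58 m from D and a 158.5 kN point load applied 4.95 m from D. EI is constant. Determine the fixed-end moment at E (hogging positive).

Take the two fixed-end moments M_D, M_E as redundants; the released structure is the simple span DE.
End rotations of the released simple span under the applied load (×1/EI):
  at D: point load 68 at a = 4.58: Pab(L + b)/(6LEI) = 55.74/EI
  at E: point load 68 at a = 4.58: Pab(L + a)/(6LEI) = 87.52/EI
  at D: point load 158.5 at a = 4.95: Pab(L + b)/(6LEI) = 79.11/EI
  at E: point load 158.5 at a = 4.95: Pab(L + a)/(6LEI) = 136.6/EI
  θ_D0 = 134.9/EI,  θ_E0 = 224.2/EI
Flexibility coefficients: a unit moment at one end gives L/(3EI) there and L/(6EI) at the far end, so f₁₁ = f₂₂ = 1.833/EI and f₁₂ = f₂₁ = 0.9167/EI.
Compatibility — zero rotation at each built-in end:
  1.833 M_D + 0.9167 M_E = 134.9
  0.9167 M_D + 1.833 M_E = 224.2
Solving the pair gives M_D = 16.56 kN·m and M_E = 114 kN·m (hogging).

M_E = 114 kN·m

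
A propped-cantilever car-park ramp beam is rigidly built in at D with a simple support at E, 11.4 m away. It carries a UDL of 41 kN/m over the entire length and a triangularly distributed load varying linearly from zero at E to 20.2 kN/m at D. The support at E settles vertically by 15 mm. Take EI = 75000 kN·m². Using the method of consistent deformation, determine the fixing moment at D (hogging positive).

Remove the prop at E; the released (primary) structure is a cantilever built in at D.
Downward deflection at the released point E due to the loads:
  UDL 41: wL⁴/(8EI) = 86559/EI
  triangular load, peak 20.2 at the fixed end: w₀L⁴/(30EI) = 11372/EI
  δ_0 = 97932/EI
Tip deflection under a unit load at E: L³/(3EI) = 493.8/EI.
With EI = 75000 kN·m²: δ_0 = 1.3058 m and δ_{EE} = 0.006585 m/kN.
Compatibility — the beam at E must follow the support down by 0.015 m: δ_0 − R_E·δ_{EE} = 0.015, so R_E = (1.3058 − 0.015)/0.006585 = 196 kN.
Moment equilibrium about D: M_D = Σ(load moments about D) − R_E·L = 3102 − 196×11.4 = 867 kN·m.

M_D = 867 kN·m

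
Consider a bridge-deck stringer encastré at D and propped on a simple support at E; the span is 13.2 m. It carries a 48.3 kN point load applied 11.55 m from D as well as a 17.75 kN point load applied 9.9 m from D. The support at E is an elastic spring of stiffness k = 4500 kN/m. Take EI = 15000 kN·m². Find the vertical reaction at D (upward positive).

R_D = 15.75 kN

Choose R_E as the redundant. The primary structure is the cantilever fixed at D.
Primary-structure tip deflection at E by superposition:
  point load 48.3 at a = 11.55: Pa²(3L − a)/(6EI) = 30123/EI
  point load 17.75 at a = 9.9: Pa²(3L − a)/(6EI) = 8611/EI
  δ_0 = 38734/EI
Flexibility coefficient — unit upward force at E: δ_{EE} = L³/(3EI) = 766.7/EI.
With EI = 15000 kN·m²: δ_0 = 2.5823 m and δ_{EE} = 0.05111 m/kN.
Compatibility — the spring shortens by R_E/k under the reaction it provides: δ_0 − R_E·δ_{EE} = R_E/k. With 1/k = 0.000222 m/kN, R_E = δ_0 / (δ_{EE} + 1/k) = 2.5823 / (0.05111 + 0.000222) = 50.3 kN.
Vertical equilibrium: R_D = ΣP − R_E = 66.05 − 50.3 = 15.75 kN.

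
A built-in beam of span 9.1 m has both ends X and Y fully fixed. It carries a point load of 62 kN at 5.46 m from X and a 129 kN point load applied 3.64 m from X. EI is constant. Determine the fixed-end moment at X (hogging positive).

Release both end moments; the primary structure is a simply-supported span XY with redundants M_X and M_Y.
End rotations of the released simple span under the applied load (×1/EI):
  at X: point load 62 at a = 5.46: Pab(L + b)/(6LEI) = 287.5/EI
  at Y: point load 62 at a = 5.46: Pab(L + a)/(6LEI) = 328.6/EI
  at X: point load 129 at a = 3.64: Pab(L + b)/(6LEI) = 683.7/EI
  at Y: point load 129 at a = 3.64: Pab(L + a)/(6LEI) = 598.2/EI
  θ_X0 = 971.2/EI,  θ_Y0 = 926.8/EI
Flexibility coefficients: a unit moment at one end gives L/(3EI) there and L/(6EI) at the far end, so f₁₁ = f₂₂ = 3.033/EI and f₁₂ = f₂₁ = 1.517/EI.
Compatibility — zero rotation at each built-in end:
  3.033 M_X + 1.517 M_Y = 971.2
  1.517 M_X + 3.033 M_Y = 926.8
Solving the pair gives M_X = 223.2 kN·m and M_Y = 193.9 kN·m (hogging).

M_X = 223.2 kN·m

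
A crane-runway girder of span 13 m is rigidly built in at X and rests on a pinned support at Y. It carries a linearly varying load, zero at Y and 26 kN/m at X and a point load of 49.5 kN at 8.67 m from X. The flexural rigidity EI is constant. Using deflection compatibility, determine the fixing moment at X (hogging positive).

M_X = 388.2 kN·m

Choose R_Y as the redundant. The primary structure is the cantilever fixed at X.
Free-end deflection of the primary structure under the applied loading (downward +):
  triangular load, peak 26 at the fixed end: w₀L⁴/(30EI) = 24753/EI
  point load 49.5 at a = 8.67: Pa²(3L − a)/(6EI) = 18809/EI
  δ_0 = 43562/EI
Flexibility coefficient — unit upward force at Y: δ_{YY} = L³/(3EI) = 732.3/EI.
Compatibility at Y: δ_0 − R_Y·δ_{YY} = 0, so R_Y = 43562/732.3 = 59.48 kN.
Moment equilibrium about X: M_X = Σ(load moments about X) − R_Y·L = 1161 − 59.48×13 = 388.2 kN·m.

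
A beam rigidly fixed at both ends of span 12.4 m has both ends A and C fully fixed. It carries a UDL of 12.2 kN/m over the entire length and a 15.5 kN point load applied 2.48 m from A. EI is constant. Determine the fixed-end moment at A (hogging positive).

M_A = 180.9 kN·m

Take the two fixed-end moments M_A, M_C as redundants; the released structure is the simple span AC.
On the primary (simply-supported) span, the end slopes from the loading are:
  at A: UDL 12.2: wL³/(24EI) = 969.2/EI
  at C: UDL 12.2: wL³/(24EI) = 969.2/EI
  at A: point load 15.5 at a = 2.48: Pab(L + b)/(6LEI) = 114.4/EI
  at C: point load 15.5 at a = 2.48: Pab(L + a)/(6LEI) = 76.26/EI
  θ_A0 = 1084/EI,  θ_C0 = 1045/EI
Flexibility coefficients: a unit moment at one end gives L/(3EI) there and L/(6EI) at the far end, so f₁₁ = f₂₂ = 4.133/EI and f₁₂ = f₂₁ = 2.067/EI.
Compatibility — zero rotation at each built-in end:
  4.133 M_A + 2.067 M_C = 1084
  2.067 M_A + 4.133 M_C = 1045
Solving the pair gives M_A = 180.9 kN·m and M_C = 162.5 kN·m (hogging).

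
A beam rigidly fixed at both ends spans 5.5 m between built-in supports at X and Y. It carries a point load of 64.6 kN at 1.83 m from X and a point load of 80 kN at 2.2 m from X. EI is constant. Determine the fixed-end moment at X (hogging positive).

Take the two fixed-end moments M_X, M_Y as redundants; the released structure is the simple span XY.
On the primary (simply-supported) span, the end slopes from the loading are:
  at X: point load 64.6 at a = 1.83: Pab(L + b)/(6LEI) = 120.6/EI
  at Y: point load 64.6 at a = 1.83: Pab(L + a)/(6LEI) = 96.37/EI
  at X: point load 80 at a = 2.2: Pab(L + b)/(6LEI) = 154.9/EI
  at Y: point load 80 at a = 2.2: Pab(L + a)/(6LEI) = 135.5/EI
  θ_X0 = 275.4/EI,  θ_Y0 = 231.9/EI
Flexibility coefficients: a unit moment at one end gives L/(3EI) there and L/(6EI) at the far end, so f₁₁ = f₂₂ = 1.833/EI and f₁₂ = f₂₁ = 0.9167/EI.
Compatibility — zero rotation at each built-in end:
  1.833 M_X + 0.9167 M_Y = 275.4
  0.9167 M_X + 1.833 M_Y = 231.9
Solving the pair gives M_X = 116 kN·m and M_Y = 68.49 kN·m (hogging).

M_X = 116 kN·m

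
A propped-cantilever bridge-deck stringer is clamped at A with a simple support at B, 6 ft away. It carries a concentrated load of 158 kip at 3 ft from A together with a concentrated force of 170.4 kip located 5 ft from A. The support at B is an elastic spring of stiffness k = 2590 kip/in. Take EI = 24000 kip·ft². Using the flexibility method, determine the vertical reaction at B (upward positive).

Remove the prop at B; the released (primary) structure is a cantilever built in at A.
Downward deflection at the released point B due to the loads:
  point load 158 at a = 3: Pa²(3L − a)/(6EI) = 3555/EI
  point load 170.4 at a = 5: Pa²(3L − a)/(6EI) = 9230/EI
  δ_0 = 12785/EI
Flexibility coefficient — unit upward force at B: δ_{BB} = L³/(3EI) = 72/EI.
With EI = 24000 kip·ft²: δ_0 = 0.53271 ft and δ_{BB} = 0.003 ft/kip.
Compatibility — the spring shortens by R_B/k under the reaction it provides: δ_0 − R_B·δ_{BB} = R_B/k. With 1/k = 1/(2590×12) ft/kip = 0.000032 ft/kip, R_B = δ_0 / (δ_{BB} + 1/k) = 0.53271 / (0.003 + 0.000032) = 175.7 kip.

R_B = 175.7 kip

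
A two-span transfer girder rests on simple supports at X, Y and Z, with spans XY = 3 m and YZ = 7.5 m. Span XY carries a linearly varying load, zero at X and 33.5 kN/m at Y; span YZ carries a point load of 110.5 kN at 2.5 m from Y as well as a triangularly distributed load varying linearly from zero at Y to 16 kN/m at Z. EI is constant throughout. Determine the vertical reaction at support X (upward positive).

Insert a hinge at Y; M_Y is the redundant, and each span becomes simply supported.
End slopes at the hinge Y, treating each span as simply supported:
  span XY: triangular load, peak 33.5: w₀L³/(45EI) = 20.1/EI
  span YZ: point load 110.5 at a = 2.5: Pab(L + b)/(6LEI) = 383.7/EI
  span YZ: triangular load, peak 16: 7w₀L³/(360EI) = 131.2/EI
  relative rotation θ_0 = (20.1 + 514.9)/EI = 535/EI
A unit hogging moment at Y produces rotation L₁/(3EI) + L₂/(3EI) = 3.5/EI.
Slope continuity at Y: θ_0 = M_Y·3.5/EI, so M_Y = 535/3.5 = 152.9 kN·m (hogging).
Span XY, ΣM about X with M_Y applied at Y: R_Y^{XY}·3 = 100.5 + 152.9, so R_Y^{XY} = 84.46 kN and R_X = 50.25 − 84.46 = -34.21 kN.

R_X = -34.21 kN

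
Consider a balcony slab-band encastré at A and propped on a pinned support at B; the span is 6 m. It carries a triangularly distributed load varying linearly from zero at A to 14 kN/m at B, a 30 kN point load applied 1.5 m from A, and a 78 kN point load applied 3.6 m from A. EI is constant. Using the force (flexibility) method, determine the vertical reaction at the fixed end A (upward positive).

Release the roller at B. Primary structure: cantilever fixed at A.
Downward deflection at the released point B due to the loads:
  triangular load, peak 14 at the free end: 11w₀L⁴/(120EI) = 1663/EI
  point load 30 at a = 1.5: Pa²(3L − a)/(6EI) = 185.6/EI
  point load 78 at a = 3.6: Pa²(3L − a)/(6EI) = 2426/EI
  δ_0 = 4275/EI
Tip deflection under a unit load at B: L³/(3EI) = 72/EI.
The prop prevents deflection at B: R_B = δ_0/δ_{BB} = 4275/72 = 59.37 kN.
Vertical equilibrium: R_A = ΣP − R_B = 150 − 59.37 = 90.63 kN.

R_A = 90.63 kN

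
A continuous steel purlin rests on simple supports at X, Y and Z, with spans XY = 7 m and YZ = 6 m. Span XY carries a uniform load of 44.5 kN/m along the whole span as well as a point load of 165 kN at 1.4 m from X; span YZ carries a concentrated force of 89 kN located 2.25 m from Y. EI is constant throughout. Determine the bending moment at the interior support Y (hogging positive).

Take M_Y as the redundant. Released structure: two simple spans XY and YZ with a hinge at Y.
Rotations at Y on the released spans (each span's end-slope, ×1/EI):
  span XY: UDL 44.5: wL³/(24EI) = 636/EI
  span XY: point load 165 at a = 1.4: Pab(L + a)/(6LEI) = 258.7/EI
  span YZ: point load 89 at a = 2.25: Pab(L + b)/(6LEI) = 203.4/EI
  relative rotation θ_0 = (894.7 + 203.4)/EI = 1098/EI
A unit hogging moment at Y produces rotation L₁/(3EI) + L₂/(3EI) = 4.333/EI.
Slope continuity at Y: θ_0 = M_Y·4.333/EI, so M_Y = 1098/4.333 = 253.4 kN·m (hogging).

M_Y = 253.4 kN·m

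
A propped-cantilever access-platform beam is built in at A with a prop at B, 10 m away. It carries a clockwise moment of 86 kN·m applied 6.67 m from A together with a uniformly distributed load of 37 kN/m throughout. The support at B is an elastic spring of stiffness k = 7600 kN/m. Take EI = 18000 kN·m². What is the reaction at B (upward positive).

Release the roller at B. Primary structure: cantilever fixed at A.
Primary-structure tip deflection at B by superposition:
  clockwise couple 86 at a = 6.67: M₀a(2L − a)/(2EI) = 3823/EI
  UDL 37: wL⁴/(8EI) = 46250/EI
  δ_0 = 50073/EI
Tip deflection under a unit load at B: L³/(3EI) = 333.3/EI.
With EI = 18000 kN·m²: δ_0 = 2.7818 m and δ_{BB} = 0.018519 m/kN.
Compatibility — the spring shortens by R_B/k under the reaction it provides: δ_0 − R_B·δ_{BB} = R_B/k. With 1/k = 0.000132 m/kN, R_B = δ_0 / (δ_{BB} + 1/k) = 2.7818 / (0.018519 + 0.000132) = 149.2 kN.

R_B = 149.2 kN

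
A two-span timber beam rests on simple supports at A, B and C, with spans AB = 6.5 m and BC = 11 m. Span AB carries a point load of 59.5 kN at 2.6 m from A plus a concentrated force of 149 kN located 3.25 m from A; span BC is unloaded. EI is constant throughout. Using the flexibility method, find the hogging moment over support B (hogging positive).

M_B = 91.58 kN·m

Insert a hinge at B; M_B is the redundant, and each span becomes simply supported.
End slopes at the hinge B, treating each span as simply supported:
  span AB: point load 59.5 at a = 2.6: Pab(L + a)/(6LEI) = 140.8/EI
  span AB: point load 149 at a = 3.25: Pab(L + a)/(6LEI) = 393.5/EI
  relative rotation θ_0 = (534.2 + 0)/EI = 534.2/EI
A unit hogging moment at B produces rotation L₁/(3EI) + L₂/(3EI) = 5.833/EI.
Slope continuity at B: θ_0 = M_B·5.833/EI, so M_B = 534.2/5.833 = 91.58 kN·m (hogging).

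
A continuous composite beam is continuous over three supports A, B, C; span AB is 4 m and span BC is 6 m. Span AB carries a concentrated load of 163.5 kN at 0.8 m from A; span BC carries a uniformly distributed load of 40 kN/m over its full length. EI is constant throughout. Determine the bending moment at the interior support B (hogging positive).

Take M_B as the redundant. Released structure: two simple spans AB and BC with a hinge at B.
End slopes at the hinge B, treating each span as simply supported:
  span AB: point load 163.5 at a = 0.8: Pab(L + a)/(6LEI) = 83.71/EI
  span BC: UDL 40: wL³/(24EI) = 360/EI
  relative rotation θ_0 = (83.71 + 360)/EI = 443.7/EI
A unit hogging moment at B produces rotation L₁/(3EI) + L₂/(3EI) = 3.333/EI.
Slope continuity at B: θ_0 = M_B·3.333/EI, so M_B = 443.7/3.333 = 133.1 kN·m (hogging).

M_B = 133.1 kN·m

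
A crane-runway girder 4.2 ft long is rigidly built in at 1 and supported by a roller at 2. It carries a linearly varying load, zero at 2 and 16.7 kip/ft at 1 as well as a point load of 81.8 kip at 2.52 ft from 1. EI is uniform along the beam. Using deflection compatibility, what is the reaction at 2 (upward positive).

Release the roller at 2. Primary structure: cantilever fixed at 1.
Deflection at 2 on the released cantilever, summing each load's contribution:
  triangular load, peak 16.7 at the fixed end: w₀L⁴/(30EI) = 173.2/EI
  point load 81.8 at a = 2.52: Pa²(3L − a)/(6EI) = 872.7/EI
  δ_0 = 1046/EI
Flexibility coefficient — unit upward force at 2: δ_{22} = L³/(3EI) = 24.7/EI.
Compatibility at 2: δ_0 − R_2·δ_{22} = 0, so R_2 = 1046/24.7 = 42.35 kip.

R_2 = 42.35 kip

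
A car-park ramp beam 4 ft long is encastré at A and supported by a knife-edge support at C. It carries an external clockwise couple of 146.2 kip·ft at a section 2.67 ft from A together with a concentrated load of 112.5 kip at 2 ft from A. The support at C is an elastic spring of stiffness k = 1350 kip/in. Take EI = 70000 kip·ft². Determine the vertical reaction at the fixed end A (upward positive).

Remove the prop at C; the released (primary) structure is a cantilever built in at A.
Free-end deflection of the primary structure under the applied loading (downward +):
  clockwise couple 146.2 at a = 2.67: M₀a(2L − a)/(2EI) = 1040/EI
  point load 112.5 at a = 2: Pa²(3L − a)/(6EI) = 750/EI
  δ_0 = 1790/EI
Flexibility coefficient — unit upward force at C: δ_{CC} = L³/(3EI) = 21.33/EI.
With EI = 70000 kip·ft²: δ_0 = 0.025576 ft and δ_{CC} = 0.000305 ft/kip.
Compatibility — the spring shortens by R_C/k under the reaction it provides: δ_0 − R_C·δ_{CC} = R_C/k. With 1/k = 1/(1350×12) ft/kip = 0.000062 ft/kip, R_C = δ_0 / (δ_{CC} + 1/k) = 0.025576 / (0.000305 + 0.000062) = 69.79 kip.
Vertical equilibrium: R_A = ΣP − R_C = 112.5 − 69.79 = 42.71 kip.

R_A = 42.71 kip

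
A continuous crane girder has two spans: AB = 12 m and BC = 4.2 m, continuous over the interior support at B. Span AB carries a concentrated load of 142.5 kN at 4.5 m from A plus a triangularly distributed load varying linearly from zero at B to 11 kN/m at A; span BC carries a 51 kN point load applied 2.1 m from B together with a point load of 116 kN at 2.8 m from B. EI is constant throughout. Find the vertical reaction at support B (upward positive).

R_B = 236.6 kN

Insert a hinge at B; M_B is the redundant, and each span becomes simply supported.
Discontinuity in slope at B on the released structure — sum the simple-span end rotations:
  span AB: point load 142.5 at a = 4.5: Pab(L + a)/(6LEI) = 1102/EI
  span AB: triangular load, peak 11: 7w₀L³/(360EI) = 369.6/EI
  span BC: point load 51 at a = 2.1: Pab(L + b)/(6LEI) = 56.23/EI
  span BC: point load 116 at a = 2.8: Pab(L + b)/(6LEI) = 101/EI
  relative rotation θ_0 = (1472 + 157.3)/EI = 1629/EI
A unit hogging moment at B produces rotation L₁/(3EI) + L₂/(3EI) = 5.4/EI.
Slope continuity at B: θ_0 = M_B·5.4/EI, so M_B = 1629/5.4 = 301.7 kN·m (hogging).
Span AB, ΣM about A with M_B applied at B: R_B^{AB}·12 = 905.2 + 301.7, so R_B^{AB} = 100.6 kN and R_A = 208.5 − 100.6 = 107.9 kN.
Span BC, ΣM about C: R_B^{BC}·4.2 = 269.5 + 301.7, so R_B^{BC} = 136 kN and R_C = 167 − 136 = 31.01 kN.
R_B = 100.6 + 136 = 236.6 kN.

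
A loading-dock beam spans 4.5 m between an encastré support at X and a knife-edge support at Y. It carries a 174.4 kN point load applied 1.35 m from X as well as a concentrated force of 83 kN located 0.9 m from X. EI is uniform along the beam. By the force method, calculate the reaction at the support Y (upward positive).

Take the reaction at Y as the redundant and release it; the primary structure is a cantilever fixed at X.
Deflection at Y on the released cantilever, summing each load's contribution:
  point load 174.4 at a = 1.35: Pa²(3L − a)/(6EI) = 643.6/EI
  point load 83 at a = 0.9: Pa²(3L − a)/(6EI) = 141.2/EI
  δ_0 = 784.8/EI
Tip deflection under a unit load at Y: L³/(3EI) = 30.38/EI.
The prop prevents deflection at Y: R_Y = δ_0/δ_{YY} = 784.8/30.38 = 25.84 kN.

R_Y = 25.84 kN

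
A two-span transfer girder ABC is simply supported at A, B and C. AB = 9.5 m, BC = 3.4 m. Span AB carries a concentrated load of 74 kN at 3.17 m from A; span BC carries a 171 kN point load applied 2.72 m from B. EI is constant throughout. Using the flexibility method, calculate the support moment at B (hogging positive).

Insert a hinge at B; M_B is the redundant, and each span becomes simply supported.
End slopes at the hinge B, treating each span as simply supported:
  span AB: point load 74 at a = 3.17: Pab(L + a)/(6LEI) = 330.1/EI
  span BC: point load 171 at a = 2.72: Pab(L + b)/(6LEI) = 63.26/EI
  relative rotation θ_0 = (330.1 + 63.26)/EI = 393.3/EI
A unit hogging moment at B produces rotation L₁/(3EI) + L₂/(3EI) = 4.3/EI.
Slope continuity at B: θ_0 = M_B·4.3/EI, so M_B = 393.3/4.3 = 91.47 kN·m (hogging).

M_B = 91.47 kN·m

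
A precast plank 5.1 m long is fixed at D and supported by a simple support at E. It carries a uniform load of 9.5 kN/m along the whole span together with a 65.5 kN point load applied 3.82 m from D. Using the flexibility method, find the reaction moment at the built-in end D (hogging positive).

Remove the prop at E; the released (primary) structure is a cantilever built in at D.
Free-end deflection of the primary structure under the applied loading (downward +):
  UDL 9.5: wL⁴/(8EI) = 803.4/EI
  point load 65.5 at a = 3.82: Pa²(3L − a)/(6EI) = 1829/EI
  δ_0 = 2632/EI
Tip deflection under a unit load at E: L³/(3EI) = 44.22/EI.
The prop prevents deflection at E: R_E = δ_0/δ_{EE} = 2632/44.22 = 59.53 kN.
Moment equilibrium about D: M_D = Σ(load moments about D) − R_E·L = 373.8 − 59.53×5.1 = 70.17 kN·m.

M_D = 70.17 kN·m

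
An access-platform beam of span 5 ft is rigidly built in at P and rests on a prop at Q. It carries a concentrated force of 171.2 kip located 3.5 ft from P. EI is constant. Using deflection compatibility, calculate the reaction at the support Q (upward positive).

Choose R_Q as the redundant. The primary structure is the cantilever fixed at P.
Downward deflection at the released point Q due to the loads:
  point load 171.2 at a = 3.5: Pa²(3L − a)/(6EI) = 4020/EI
Flexibility coefficient — unit upward force at Q: δ_{QQ} = L³/(3EI) = 41.67/EI.
Compatibility at Q: δ_0 − R_Q·δ_{QQ} = 0, so R_Q = 4020/41.67 = 96.47 kip.

R_Q = 96.47 kip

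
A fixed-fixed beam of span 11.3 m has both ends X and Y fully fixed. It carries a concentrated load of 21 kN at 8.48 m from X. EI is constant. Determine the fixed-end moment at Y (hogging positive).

M_Y = 33.35 kN·m

Take the two fixed-end moments M_X, M_Y as redundants; the released structure is the simple span XY.
On the primary (simply-supported) span, the end slopes from the loading are:
  at X: point load 21 at a = 8.48: Pab(L + b)/(6LEI) = 104.6/EI
  at Y: point load 21 at a = 8.48: Pab(L + a)/(6LEI) = 146.5/EI
  θ_X0 = 104.6/EI,  θ_Y0 = 146.5/EI
Flexibility coefficients: a unit moment at one end gives L/(3EI) there and L/(6EI) at the far end, so f₁₁ = f₂₂ = 3.767/EI and f₁₂ = f₂₁ = 1.883/EI.
Compatibility — zero rotation at each built-in end:
  3.767 M_X + 1.883 M_Y = 104.6
  1.883 M_X + 3.767 M_Y = 146.5
Solving the pair gives M_X = 11.09 kN·m and M_Y = 33.35 kN·m (hogging).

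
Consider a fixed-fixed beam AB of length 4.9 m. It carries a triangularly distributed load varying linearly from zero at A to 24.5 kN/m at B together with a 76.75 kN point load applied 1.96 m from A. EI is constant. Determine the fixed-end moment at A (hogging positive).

M_A = 73.76 kN·m

Take the two fixed-end moments M_A, M_B as redundants; the released structure is the simple span AB.
Simple-span end rotations at A and B under the given loads:
  at A: triangular load, peak 24.5: 7w₀L³/(360EI) = 56.05/EI
  at B: triangular load, peak 24.5: w₀L³/(45EI) = 64.05/EI
  at A: point load 76.75 at a = 1.96: Pab(L + b)/(6LEI) = 117.9/EI
  at B: point load 76.75 at a = 1.96: Pab(L + a)/(6LEI) = 103.2/EI
  θ_A0 = 174/EI,  θ_B0 = 167.2/EI
Flexibility coefficients: a unit moment at one end gives L/(3EI) there and L/(6EI) at the far end, so f₁₁ = f₂₂ = 1.633/EI and f₁₂ = f₂₁ = 0.8167/EI.
Compatibility — zero rotation at each built-in end:
  1.633 M_A + 0.8167 M_B = 174
  0.8167 M_A + 1.633 M_B = 167.2
Solving the pair gives M_A = 73.76 kN·m and M_B = 65.52 kN·m (hogging).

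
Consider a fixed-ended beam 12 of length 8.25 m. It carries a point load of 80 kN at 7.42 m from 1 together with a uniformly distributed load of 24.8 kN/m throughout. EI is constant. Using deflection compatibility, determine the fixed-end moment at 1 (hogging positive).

Release both end moments; the primary structure is a simply-supported span 12 with redundants M_1 and M_2.
Simple-span end rotations at 1 and 2 under the given loads:
  at 1: point load 80 at a = 7.42: Pab(L + b)/(6LEI) = 90.38/EI
  at 2: point load 80 at a = 7.42: Pab(L + a)/(6LEI) = 156/EI
  at 1: UDL 24.8: wL³/(24EI) = 580.2/EI
  at 2: UDL 24.8: wL³/(24EI) = 580.2/EI
  θ_10 = 670.6/EI,  θ_20 = 736.2/EI
Flexibility coefficients: a unit moment at one end gives L/(3EI) there and L/(6EI) at the far end, so f₁₁ = f₂₂ = 2.75/EI and f₁₂ = f₂₁ = 1.375/EI.
Compatibility — zero rotation at each built-in end:
  2.75 M_1 + 1.375 M_2 = 670.6
  1.375 M_1 + 2.75 M_2 = 736.2
Solving the pair gives M_1 = 146.7 kN·m and M_2 = 194.4 kN·m (hogging).

M_1 = 146.7 kN·m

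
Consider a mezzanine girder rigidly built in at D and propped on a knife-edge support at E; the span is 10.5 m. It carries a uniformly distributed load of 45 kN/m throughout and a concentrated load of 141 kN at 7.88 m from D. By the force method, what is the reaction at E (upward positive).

R_E = 266.5 kN

Choose R_E as the redundant. The primary structure is the cantilever fixed at D.
Primary-structure tip deflection at E by superposition:
  UDL 45: wL⁴/(8EI) = 68372/EI
  point load 141 at a = 7.88: Pa²(3L − a)/(6EI) = 34467/EI
  δ_0 = 102839/EI
Flexibility coefficient — unit upward force at E: δ_{EE} = L³/(3EI) = 385.9/EI.
The prop prevents deflection at E: R_E = δ_0/δ_{EE} = 102839/385.9 = 266.5 kN.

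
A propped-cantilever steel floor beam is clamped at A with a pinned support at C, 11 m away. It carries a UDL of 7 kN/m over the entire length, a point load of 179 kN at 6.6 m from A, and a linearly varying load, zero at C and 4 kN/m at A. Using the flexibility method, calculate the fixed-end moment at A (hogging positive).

Remove the prop at C; the released (primary) structure is a cantilever built in at A.
Primary-structure tip deflection at C by superposition:
  UDL 7: wL⁴/(8EI) = 12811/EI
  point load 179 at a = 6.6: Pa²(3L − a)/(6EI) = 34308/EI
  triangular load, peak 4 at the fixed end: w₀L⁴/(30EI) = 1952/EI
  δ_0 = 49071/EI
Tip deflection under a unit load at C: L³/(3EI) = 443.7/EI.
The prop prevents deflection at C: R_C = δ_0/δ_{CC} = 49071/443.7 = 110.6 kN.
Moment equilibrium about A: M_A = Σ(load moments about A) − R_C·L = 1686 − 110.6×11 = 468.9 kN·m.

M_A = 468.9 kN·m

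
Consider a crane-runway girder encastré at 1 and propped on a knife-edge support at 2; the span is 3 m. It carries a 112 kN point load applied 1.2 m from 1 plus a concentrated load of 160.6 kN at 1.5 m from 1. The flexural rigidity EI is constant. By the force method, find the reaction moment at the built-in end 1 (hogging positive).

M_1 = 154.8 kN·m

Remove the prop at 2; the released (primary) structure is a cantilever built in at 1.
Primary-structure tip deflection at 2 by superposition:
  point load 112 at a = 1.2: Pa²(3L − a)/(6EI) = 209.7/EI
  point load 160.6 at a = 1.5: Pa²(3L − a)/(6EI) = 451.7/EI
  δ_0 = 661.4/EI
Flexibility coefficient — unit upward force at 2: δ_{22} = L³/(3EI) = 9/EI.
Compatibility at 2: δ_0 − R_2·δ_{22} = 0, so R_2 = 661.4/9 = 73.48 kN.
Moment equilibrium about 1: M_1 = Σ(load moments about 1) − R_2·L = 375.3 − 73.48×3 = 154.8 kN·m.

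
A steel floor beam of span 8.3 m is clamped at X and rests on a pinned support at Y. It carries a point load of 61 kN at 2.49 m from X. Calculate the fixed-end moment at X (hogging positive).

Choose R_Y as the redundant. The primary structure is the cantilever fixed at X.
Downward deflection at the released point Y due to the loads:
  point load 61 at a = 2.49: Pa²(3L − a)/(6EI) = 1413/EI
Flexibility coefficient — unit upward force at Y: δ_{YY} = L³/(3EI) = 190.6/EI.
The prop prevents deflection at Y: R_Y = δ_0/δ_{YY} = 1413/190.6 = 7.412 kN.
Moment equilibrium about X: M_X = Σ(load moments about X) − R_Y·L = 151.9 − 7.412×8.3 = 90.37 kN·m.

M_X = 90.37 kN·m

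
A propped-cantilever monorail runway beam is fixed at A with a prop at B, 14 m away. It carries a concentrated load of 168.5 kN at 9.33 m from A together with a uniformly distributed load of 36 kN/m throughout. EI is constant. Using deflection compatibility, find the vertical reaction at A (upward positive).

Take the reaction at B as the redundant and release it; the primary structure is a cantilever fixed at A.
Free-end deflection of the primary structure under the applied loading (downward +):
  point load 168.5 at a = 9.33: Pa²(3L − a)/(6EI) = 79866/EI
  UDL 36: wL⁴/(8EI) = 172872/EI
  δ_0 = 252738/EI
Flexibility coefficient — unit upward force at B: δ_{BB} = L³/(3EI) = 914.7/EI.
Compatibility at B: δ_0 − R_B·δ_{BB} = 0, so R_B = 252738/914.7 = 276.3 kN.
Vertical equilibrium: R_A = ΣP − R_B = 672.5 − 276.3 = 396.2 kN.

R_A = 396.2 kN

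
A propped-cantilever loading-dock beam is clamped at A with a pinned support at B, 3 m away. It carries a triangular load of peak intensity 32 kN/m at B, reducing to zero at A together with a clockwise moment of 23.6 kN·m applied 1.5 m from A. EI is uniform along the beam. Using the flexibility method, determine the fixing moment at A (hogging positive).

Remove the prop at B; the released (primary) structure is a cantilever built in at A.
Free-end deflection of the primary structure under the applied loading (downward +):
  triangular load, peak 32 at the free end: 11w₀L⁴/(120EI) = 237.6/EI
  clockwise couple 23.6 at a = 1.5: M₀a(2L − a)/(2EI) = 79.65/EI
  δ_0 = 317.2/EI
Tip deflection under a unit load at B: L³/(3EI) = 9/EI.
Compatibility at B: δ_0 − R_B·δ_{BB} = 0, so R_B = 317.2/9 = 35.25 kN.
Moment equilibrium about A: M_A = Σ(load moments about A) − R_B·L = 119.6 − 35.25×3 = 13.85 kN·m.

M_A = 13.85 kN·m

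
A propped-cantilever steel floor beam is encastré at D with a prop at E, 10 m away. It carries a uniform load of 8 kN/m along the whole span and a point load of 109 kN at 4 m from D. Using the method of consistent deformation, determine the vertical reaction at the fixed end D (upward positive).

R_D = 136.3 kN

Release the roller at E. Primary structure: cantilever fixed at D.
Deflection at E on the released cantilever, summing each load's contribution:
  UDL 8: wL⁴/(8EI) = 10000/EI
  point load 109 at a = 4: Pa²(3L − a)/(6EI) = 7557/EI
  δ_0 = 17557/EI
Flexibility coefficient — unit upward force at E: δ_{EE} = L³/(3EI) = 333.3/EI.
The prop prevents deflection at E: R_E = δ_0/δ_{EE} = 17557/333.3 = 52.67 kN.
Vertical equilibrium: R_D = ΣP − R_E = 189 − 52.67 = 136.3 kN.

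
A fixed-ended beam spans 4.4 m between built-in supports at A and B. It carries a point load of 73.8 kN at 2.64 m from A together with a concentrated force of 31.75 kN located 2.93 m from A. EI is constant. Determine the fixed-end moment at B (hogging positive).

M_B = 67.46 kN·m

Release both end moments; the primary structure is a simply-supported span AB with redundants M_A and M_B.
End rotations of the released simple span under the applied load (×1/EI):
  at A: point load 73.8 at a = 2.64: Pab(L + b)/(6LEI) = 80.01/EI
  at B: point load 73.8 at a = 2.64: Pab(L + a)/(6LEI) = 91.44/EI
  at A: point load 31.75 at a = 2.93: Pab(L + b)/(6LEI) = 30.41/EI
  at B: point load 31.75 at a = 2.93: Pab(L + a)/(6LEI) = 37.97/EI
  θ_A0 = 110.4/EI,  θ_B0 = 129.4/EI
Flexibility coefficients: a unit moment at one end gives L/(3EI) there and L/(6EI) at the far end, so f₁₁ = f₂₂ = 1.467/EI and f₁₂ = f₂₁ = 0.7333/EI.
Compatibility — zero rotation at each built-in end:
  1.467 M_A + 0.7333 M_B = 110.4
  0.7333 M_A + 1.467 M_B = 129.4
Solving the pair gives M_A = 41.56 kN·m and M_B = 67.46 kN·m (hogging).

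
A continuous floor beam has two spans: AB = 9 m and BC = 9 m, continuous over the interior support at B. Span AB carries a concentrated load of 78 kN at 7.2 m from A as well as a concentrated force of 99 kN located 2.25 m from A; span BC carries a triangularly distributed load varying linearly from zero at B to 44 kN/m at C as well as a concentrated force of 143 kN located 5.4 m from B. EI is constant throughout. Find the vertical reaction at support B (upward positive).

Release continuity at B by inserting a hinge; the redundant is the internal moment M_B. The primary structure is two simply-supported spans AB and BC.
Discontinuity in slope at B on the released structure — sum the simple-span end rotations:
  span AB: point load 78 at a = 7.2: Pab(L + a)/(6LEI) = 303.3/EI
  span AB: point load 99 at a = 2.25: Pab(L + a)/(6LEI) = 313.2/EI
  span BC: triangular load, peak 44: 7w₀L³/(360EI) = 623.7/EI
  span BC: point load 143 at a = 5.4: Pab(L + b)/(6LEI) = 648.6/EI
  relative rotation θ_0 = (616.5 + 1272)/EI = 1889/EI
A unit hogging moment at B produces rotation L₁/(3EI) + L₂/(3EI) = 6/EI.
Compatibility: M_B·(L₁+L₂)/(3EI) = θ_0, giving M_B = 314.8 kN·m (hogging).
Span AB, ΣM about A with M_B applied at B: R_B^{AB}·9 = 784.4 + 314.8, so R_B^{AB} = 122.1 kN and R_A = 177 − 122.1 = 54.87 kN.
Span BC, ΣM about C: R_B^{BC}·9 = 1109 + 314.8, so R_B^{BC} = 158.2 kN and R_C = 341 − 158.2 = 182.8 kN.
R_B = 122.1 + 158.2 = 280.3 kN.

R_B = 280.3 kN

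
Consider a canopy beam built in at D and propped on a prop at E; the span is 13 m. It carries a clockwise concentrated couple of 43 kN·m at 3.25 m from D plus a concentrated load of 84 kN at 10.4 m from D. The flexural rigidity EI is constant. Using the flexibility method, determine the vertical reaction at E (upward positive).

Choose R_E as the redundant. The primary structure is the cantilever fixed at D.
Deflection at E on the released cantilever, summing each load's contribution:
  clockwise couple 43 at a = 3.25: M₀a(2L − a)/(2EI) = 1590/EI
  point load 84 at a = 10.4: Pa²(3L − a)/(6EI) = 43307/EI
  δ_0 = 44897/EI
Flexibility coefficient — unit upward force at E: δ_{EE} = L³/(3EI) = 732.3/EI.
The prop prevents deflection at E: R_E = δ_0/δ_{EE} = 44897/732.3 = 61.31 kN.

R_E = 61.31 kN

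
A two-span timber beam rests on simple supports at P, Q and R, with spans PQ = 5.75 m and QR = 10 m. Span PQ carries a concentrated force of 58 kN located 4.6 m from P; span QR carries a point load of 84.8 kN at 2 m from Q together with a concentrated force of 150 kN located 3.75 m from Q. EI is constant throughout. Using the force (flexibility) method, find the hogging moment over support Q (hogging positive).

Release continuity at Q by inserting a hinge; the redundant is the internal moment M_Q. The primary structure is two simply-supported spans PQ and QR.
Discontinuity in slope at Q on the released structure — sum the simple-span end rotations:
  span PQ: point load 58 at a = 4.6: Pab(L + a)/(6LEI) = 92.05/EI
  span QR: point load 84.8 at a = 2: Pab(L + b)/(6LEI) = 407/EI
  span QR: point load 150 at a = 3.75: Pab(L + b)/(6LEI) = 952.1/EI
  relative rotation θ_0 = (92.05 + 1359)/EI = 1451/EI
A unit hogging moment at Q produces rotation L₁/(3EI) + L₂/(3EI) = 5.25/EI.
Slope continuity at Q: θ_0 = M_Q·5.25/EI, so M_Q = 1451/5.25 = 276.4 kN·m (hogging).

M_Q = 276.4 kN·m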